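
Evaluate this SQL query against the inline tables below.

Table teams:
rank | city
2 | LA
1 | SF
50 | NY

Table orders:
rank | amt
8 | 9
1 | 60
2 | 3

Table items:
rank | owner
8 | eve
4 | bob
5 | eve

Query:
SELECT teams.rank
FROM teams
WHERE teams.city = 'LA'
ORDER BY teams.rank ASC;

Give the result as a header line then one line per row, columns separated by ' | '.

== RESULT ==
teams.rank
2

Derivation:
After WHERE (1 rows):
teams.rank | teams.city
2 | LA
After SELECT (1 rows):
teams.rank
2
After ORDER BY (1 rows):
teams.rank
2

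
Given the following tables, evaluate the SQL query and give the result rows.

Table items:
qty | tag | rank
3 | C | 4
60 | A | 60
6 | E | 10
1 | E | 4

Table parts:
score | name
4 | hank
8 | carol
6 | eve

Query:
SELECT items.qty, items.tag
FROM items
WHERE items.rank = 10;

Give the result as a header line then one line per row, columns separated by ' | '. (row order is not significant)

After WHERE (1 rows):
items.qty | items.tag | items.rank
6 | E | 10
After SELECT (1 rows):
items.qty | items.tag
6 | E

== RESULT ==
items.qty | items.tag
6 | E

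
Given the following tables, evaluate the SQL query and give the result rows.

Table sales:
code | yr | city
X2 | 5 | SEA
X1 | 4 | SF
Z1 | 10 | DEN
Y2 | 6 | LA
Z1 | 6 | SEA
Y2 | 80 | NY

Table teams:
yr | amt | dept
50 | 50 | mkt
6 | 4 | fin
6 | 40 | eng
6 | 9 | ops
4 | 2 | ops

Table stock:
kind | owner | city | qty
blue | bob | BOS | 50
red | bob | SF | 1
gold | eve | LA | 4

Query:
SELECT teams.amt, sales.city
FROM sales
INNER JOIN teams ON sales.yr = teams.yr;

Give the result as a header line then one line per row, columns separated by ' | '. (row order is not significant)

== RESULT ==
teams.amt | sales.city
2 | SF
4 | LA
40 | LA
9 | LA
4 | SEA
40 | SEA
9 | SEA

Derivation:
After JOIN teams (7 rows):
sales.code | sales.yr | sales.city | teams.yr | teams.amt | teams.dept
X1 | 4 | SF | 4 | 2 | ops
Y2 | 6 | LA | 6 | 4 | fin
Y2 | 6 | LA | 6 | 40 | eng
Y2 | 6 | LA | 6 | 9 | ops
Z1 | 6 | SEA | 6 | 4 | fin
Z1 | 6 | SEA | 6 | 40 | eng
Z1 | 6 | SEA | 6 | 9 | ops
After SELECT (7 rows):
teams.amt | sales.city
2 | SF
4 | LA
40 | LA
9 | LA
4 | SEA
40 | SEA
9 | SEA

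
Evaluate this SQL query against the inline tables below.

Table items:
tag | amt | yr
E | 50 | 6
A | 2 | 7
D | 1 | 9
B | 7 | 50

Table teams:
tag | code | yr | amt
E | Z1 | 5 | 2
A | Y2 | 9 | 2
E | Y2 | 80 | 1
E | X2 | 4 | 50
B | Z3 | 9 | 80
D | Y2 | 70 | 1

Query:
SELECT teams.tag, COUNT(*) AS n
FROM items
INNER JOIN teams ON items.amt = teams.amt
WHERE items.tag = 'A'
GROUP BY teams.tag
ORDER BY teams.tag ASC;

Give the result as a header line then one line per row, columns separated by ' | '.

== RESULT ==
teams.tag | n
A | 1
E | 1

Derivation:
After JOIN teams (5 rows):
items.tag | items.amt | items.yr | teams.tag | teams.code | teams.yr | teams.amt
E | 50 | 6 | E | X2 | 4 | 50
A | 2 | 7 | E | Z1 | 5 | 2
A | 2 | 7 | A | Y2 | 9 | 2
D | 1 | 9 | E | Y2 | 80 | 1
D | 1 | 9 | D | Y2 | 70 | 1
After WHERE (2 rows):
items.tag | items.amt | items.yr | teams.tag | teams.code | teams.yr | teams.amt
A | 2 | 7 | E | Z1 | 5 | 2
A | 2 | 7 | A | Y2 | 9 | 2
After GROUP BY (2 rows):
teams.tag | n
E | 1
A | 1
After ORDER BY (2 rows):
teams.tag | n
A | 1
E | 1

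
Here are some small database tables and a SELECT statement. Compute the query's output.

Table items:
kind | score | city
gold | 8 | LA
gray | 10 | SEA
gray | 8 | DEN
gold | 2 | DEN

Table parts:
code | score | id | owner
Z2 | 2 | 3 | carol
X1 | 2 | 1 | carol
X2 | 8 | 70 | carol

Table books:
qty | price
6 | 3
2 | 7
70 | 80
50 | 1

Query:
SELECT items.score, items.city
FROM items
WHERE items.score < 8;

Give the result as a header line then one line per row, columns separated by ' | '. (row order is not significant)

== RESULT ==
items.score | items.city
2 | DEN

Derivation:
After WHERE (1 rows):
items.kind | items.score | items.city
gold | 2 | DEN
After SELECT (1 rows):
items.score | items.city
2 | DEN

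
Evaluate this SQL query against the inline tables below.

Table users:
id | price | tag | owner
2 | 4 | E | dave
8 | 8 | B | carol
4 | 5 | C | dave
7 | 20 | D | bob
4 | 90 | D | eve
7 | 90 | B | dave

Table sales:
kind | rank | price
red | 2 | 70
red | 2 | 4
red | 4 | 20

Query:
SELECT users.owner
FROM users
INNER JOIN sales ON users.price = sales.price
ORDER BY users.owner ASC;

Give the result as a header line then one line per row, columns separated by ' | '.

== RESULT ==
users.owner
bob
dave

Derivation:
After JOIN sales (2 rows):
users.id | users.price | users.tag | users.owner | sales.kind | sales.rank | sales.price
2 | 4 | E | dave | red | 2 | 4
7 | 20 | D | bob | red | 4 | 20
After SELECT (2 rows):
users.owner
dave
bob
After ORDER BY (2 rows):
users.owner
bob
dave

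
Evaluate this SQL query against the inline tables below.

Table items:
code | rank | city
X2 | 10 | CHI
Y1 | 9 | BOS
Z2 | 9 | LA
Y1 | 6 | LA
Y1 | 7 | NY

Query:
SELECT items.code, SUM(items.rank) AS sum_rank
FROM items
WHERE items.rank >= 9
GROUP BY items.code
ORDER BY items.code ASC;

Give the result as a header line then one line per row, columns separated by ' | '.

After WHERE (3 rows):
items.code | items.rank | items.city
X2 | 10 | CHI
Y1 | 9 | BOS
Z2 | 9 | LA
After GROUP BY (3 rows):
items.code | sum_rank
X2 | 10
Y1 | 9
Z2 | 9
After ORDER BY (3 rows):
items.code | sum_rank
X2 | 10
Y1 | 9
Z2 | 9

== RESULT ==
items.code | sum_rank
X2 | 10
Y1 | 9
Z2 | 9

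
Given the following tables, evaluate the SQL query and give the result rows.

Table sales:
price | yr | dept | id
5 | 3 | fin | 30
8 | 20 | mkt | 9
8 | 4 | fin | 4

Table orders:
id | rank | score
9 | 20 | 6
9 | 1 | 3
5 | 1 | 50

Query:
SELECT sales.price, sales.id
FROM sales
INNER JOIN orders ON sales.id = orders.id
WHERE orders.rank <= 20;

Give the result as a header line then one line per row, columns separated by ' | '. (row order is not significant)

== RESULT ==
sales.price | sales.id
8 | 9
8 | 9

Derivation:
After JOIN orders (2 rows):
sales.price | sales.yr | sales.dept | sales.id | orders.id | orders.rank | orders.score
8 | 20 | mkt | 9 | 9 | 20 | 6
8 | 20 | mkt | 9 | 9 | 1 | 3
After WHERE (2 rows):
sales.price | sales.yr | sales.dept | sales.id | orders.id | orders.rank | orders.score
8 | 20 | mkt | 9 | 9 | 20 | 6
8 | 20 | mkt | 9 | 9 | 1 | 3
After SELECT (2 rows):
sales.price | sales.id
8 | 9
8 | 9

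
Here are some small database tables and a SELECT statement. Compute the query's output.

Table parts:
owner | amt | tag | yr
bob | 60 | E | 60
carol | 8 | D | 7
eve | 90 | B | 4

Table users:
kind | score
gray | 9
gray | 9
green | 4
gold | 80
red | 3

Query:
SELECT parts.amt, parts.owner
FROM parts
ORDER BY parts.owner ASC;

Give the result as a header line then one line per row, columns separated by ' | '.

After SELECT (3 rows):
parts.amt | parts.owner
60 | bob
8 | carol
90 | eve
After ORDER BY (3 rows):
parts.amt | parts.owner
60 | bob
8 | carol
90 | eve

== RESULT ==
parts.amt | parts.owner
60 | bob
8 | carol
90 | eve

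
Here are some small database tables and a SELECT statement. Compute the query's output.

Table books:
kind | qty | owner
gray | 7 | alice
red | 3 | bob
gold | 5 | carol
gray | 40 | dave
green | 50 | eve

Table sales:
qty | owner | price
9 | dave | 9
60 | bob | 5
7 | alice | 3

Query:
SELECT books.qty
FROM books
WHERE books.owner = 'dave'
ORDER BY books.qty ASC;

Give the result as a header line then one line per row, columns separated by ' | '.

After WHERE (1 rows):
books.kind | books.qty | books.owner
gray | 40 | dave
After SELECT (1 rows):
books.qty
40
After ORDER BY (1 rows):
books.qty
40

== RESULT ==
books.qty
40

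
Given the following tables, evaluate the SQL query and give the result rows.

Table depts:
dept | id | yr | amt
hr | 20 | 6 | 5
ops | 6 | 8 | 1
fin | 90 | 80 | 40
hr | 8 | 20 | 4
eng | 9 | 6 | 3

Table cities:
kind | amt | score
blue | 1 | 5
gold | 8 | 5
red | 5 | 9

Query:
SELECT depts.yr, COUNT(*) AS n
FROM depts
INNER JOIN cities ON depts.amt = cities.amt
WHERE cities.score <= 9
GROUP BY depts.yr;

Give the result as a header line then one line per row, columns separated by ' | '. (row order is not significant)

== RESULT ==
depts.yr | n
6 | 1
8 | 1

Derivation:
After JOIN cities (2 rows):
depts.dept | depts.id | depts.yr | depts.amt | cities.kind | cities.amt | cities.score
hr | 20 | 6 | 5 | red | 5 | 9
ops | 6 | 8 | 1 | blue | 1 | 5
After WHERE (2 rows):
depts.dept | depts.id | depts.yr | depts.amt | cities.kind | cities.amt | cities.score
hr | 20 | 6 | 5 | red | 5 | 9
ops | 6 | 8 | 1 | blue | 1 | 5
After GROUP BY (2 rows):
depts.yr | n
6 | 1
8 | 1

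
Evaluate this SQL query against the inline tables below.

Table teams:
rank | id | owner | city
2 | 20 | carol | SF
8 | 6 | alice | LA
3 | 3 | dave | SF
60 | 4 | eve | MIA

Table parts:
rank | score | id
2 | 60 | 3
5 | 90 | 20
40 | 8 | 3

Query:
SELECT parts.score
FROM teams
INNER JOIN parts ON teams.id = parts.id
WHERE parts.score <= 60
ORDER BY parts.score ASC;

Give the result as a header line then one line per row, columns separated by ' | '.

After JOIN parts (3 rows):
teams.rank | teams.id | teams.owner | teams.city | parts.rank | parts.score | parts.id
2 | 20 | carol | SF | 5 | 90 | 20
3 | 3 | dave | SF | 2 | 60 | 3
3 | 3 | dave | SF | 40 | 8 | 3
After WHERE (2 rows):
teams.rank | teams.id | teams.owner | teams.city | parts.rank | parts.score | parts.id
3 | 3 | dave | SF | 2 | 60 | 3
3 | 3 | dave | SF | 40 | 8 | 3
After SELECT (2 rows):
parts.score
60
8
After ORDER BY (2 rows):
parts.score
8
60

== RESULT ==
parts.score
8
60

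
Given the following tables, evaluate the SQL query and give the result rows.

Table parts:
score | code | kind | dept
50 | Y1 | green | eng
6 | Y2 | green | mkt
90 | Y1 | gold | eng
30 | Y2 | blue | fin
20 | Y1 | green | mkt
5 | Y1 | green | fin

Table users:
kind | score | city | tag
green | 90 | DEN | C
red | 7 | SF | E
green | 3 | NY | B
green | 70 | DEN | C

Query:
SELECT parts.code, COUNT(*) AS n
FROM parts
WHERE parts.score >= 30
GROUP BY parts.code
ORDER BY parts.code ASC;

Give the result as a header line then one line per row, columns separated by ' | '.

== RESULT ==
parts.code | n
Y1 | 2
Y2 | 1

Derivation:
After WHERE (3 rows):
parts.score | parts.code | parts.kind | parts.dept
50 | Y1 | green | eng
90 | Y1 | gold | eng
30 | Y2 | blue | fin
After GROUP BY (2 rows):
parts.code | n
Y1 | 2
Y2 | 1
After ORDER BY (2 rows):
parts.code | n
Y1 | 2
Y2 | 1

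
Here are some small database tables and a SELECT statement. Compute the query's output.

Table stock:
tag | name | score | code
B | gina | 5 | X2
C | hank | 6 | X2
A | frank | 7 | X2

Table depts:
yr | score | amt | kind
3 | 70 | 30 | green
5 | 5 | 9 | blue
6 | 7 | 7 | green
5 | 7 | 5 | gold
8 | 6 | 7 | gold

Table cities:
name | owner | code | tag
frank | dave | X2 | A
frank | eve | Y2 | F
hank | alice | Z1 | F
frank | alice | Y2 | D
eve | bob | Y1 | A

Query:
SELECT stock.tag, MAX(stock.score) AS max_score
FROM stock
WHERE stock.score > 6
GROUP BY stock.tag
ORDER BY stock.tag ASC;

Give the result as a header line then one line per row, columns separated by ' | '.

== RESULT ==
stock.tag | max_score
A | 7

Derivation:
After WHERE (1 rows):
stock.tag | stock.name | stock.score | stock.code
A | frank | 7 | X2
After GROUP BY (1 rows):
stock.tag | max_score
A | 7
After ORDER BY (1 rows):
stock.tag | max_score
A | 7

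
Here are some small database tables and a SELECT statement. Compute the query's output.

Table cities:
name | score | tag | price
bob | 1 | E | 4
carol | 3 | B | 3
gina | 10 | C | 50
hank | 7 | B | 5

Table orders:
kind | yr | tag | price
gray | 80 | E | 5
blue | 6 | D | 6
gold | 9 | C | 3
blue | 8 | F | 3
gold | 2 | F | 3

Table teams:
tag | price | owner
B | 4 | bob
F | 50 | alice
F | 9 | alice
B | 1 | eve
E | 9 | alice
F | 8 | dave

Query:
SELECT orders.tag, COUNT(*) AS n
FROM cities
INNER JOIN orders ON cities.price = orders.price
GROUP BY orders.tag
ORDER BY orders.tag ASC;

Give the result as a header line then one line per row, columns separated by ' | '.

== RESULT ==
orders.tag | n
C | 1
E | 1
F | 2

Derivation:
After JOIN orders (4 rows):
cities.name | cities.score | cities.tag | cities.price | orders.kind | orders.yr | orders.tag | orders.price
carol | 3 | B | 3 | gold | 9 | C | 3
carol | 3 | B | 3 | blue | 8 | F | 3
carol | 3 | B | 3 | gold | 2 | F | 3
hank | 7 | B | 5 | gray | 80 | E | 5
After GROUP BY (3 rows):
orders.tag | n
C | 1
F | 2
E | 1
After ORDER BY (3 rows):
orders.tag | n
C | 1
E | 1
F | 2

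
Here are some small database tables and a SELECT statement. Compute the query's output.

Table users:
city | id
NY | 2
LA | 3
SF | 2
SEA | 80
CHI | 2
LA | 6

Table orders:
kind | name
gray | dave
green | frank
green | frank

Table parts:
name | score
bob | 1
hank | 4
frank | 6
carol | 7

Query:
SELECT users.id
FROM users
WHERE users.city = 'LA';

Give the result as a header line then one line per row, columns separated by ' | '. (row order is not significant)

After WHERE (2 rows):
users.city | users.id
LA | 3
LA | 6
After SELECT (2 rows):
users.id
3
6

== RESULT ==
users.id
3
6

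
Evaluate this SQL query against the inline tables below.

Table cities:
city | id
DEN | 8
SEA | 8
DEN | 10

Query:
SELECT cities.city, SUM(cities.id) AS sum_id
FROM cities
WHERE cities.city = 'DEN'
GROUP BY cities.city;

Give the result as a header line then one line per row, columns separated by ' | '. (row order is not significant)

After WHERE (2 rows):
cities.city | cities.id
DEN | 8
DEN | 10
After GROUP BY (1 rows):
cities.city | sum_id
DEN | 18

== RESULT ==
cities.city | sum_id
DEN | 18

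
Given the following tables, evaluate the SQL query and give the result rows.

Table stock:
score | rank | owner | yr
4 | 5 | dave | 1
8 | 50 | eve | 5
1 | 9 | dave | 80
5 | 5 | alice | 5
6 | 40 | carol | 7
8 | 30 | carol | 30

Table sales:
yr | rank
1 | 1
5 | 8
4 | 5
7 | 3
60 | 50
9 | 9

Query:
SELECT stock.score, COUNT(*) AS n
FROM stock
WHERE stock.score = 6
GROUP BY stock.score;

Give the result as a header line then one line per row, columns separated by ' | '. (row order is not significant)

After WHERE (1 rows):
stock.score | stock.rank | stock.owner | stock.yr
6 | 40 | carol | 7
After GROUP BY (1 rows):
stock.score | n
6 | 1

== RESULT ==
stock.score | n
6 | 1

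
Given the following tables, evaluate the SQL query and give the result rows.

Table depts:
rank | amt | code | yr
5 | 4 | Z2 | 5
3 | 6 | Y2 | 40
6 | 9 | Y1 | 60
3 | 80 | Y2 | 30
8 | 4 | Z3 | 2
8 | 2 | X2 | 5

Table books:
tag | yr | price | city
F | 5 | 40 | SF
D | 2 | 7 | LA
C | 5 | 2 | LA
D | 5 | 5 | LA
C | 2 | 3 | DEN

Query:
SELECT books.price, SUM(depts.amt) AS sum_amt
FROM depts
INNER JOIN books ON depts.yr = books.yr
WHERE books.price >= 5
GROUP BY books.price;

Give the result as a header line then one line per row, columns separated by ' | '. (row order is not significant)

== RESULT ==
books.price | sum_amt
40 | 6
5 | 6
7 | 4

Derivation:
After JOIN books (8 rows):
depts.rank | depts.amt | depts.code | depts.yr | books.tag | books.yr | books.price | books.city
5 | 4 | Z2 | 5 | F | 5 | 40 | SF
5 | 4 | Z2 | 5 | C | 5 | 2 | LA
5 | 4 | Z2 | 5 | D | 5 | 5 | LA
8 | 4 | Z3 | 2 | D | 2 | 7 | LA
8 | 4 | Z3 | 2 | C | 2 | 3 | DEN
8 | 2 | X2 | 5 | F | 5 | 40 | SF
8 | 2 | X2 | 5 | C | 5 | 2 | LA
8 | 2 | X2 | 5 | D | 5 | 5 | LA
After WHERE (5 rows):
depts.rank | depts.amt | depts.code | depts.yr | books.tag | books.yr | books.price | books.city
5 | 4 | Z2 | 5 | F | 5 | 40 | SF
5 | 4 | Z2 | 5 | D | 5 | 5 | LA
8 | 4 | Z3 | 2 | D | 2 | 7 | LA
8 | 2 | X2 | 5 | F | 5 | 40 | SF
8 | 2 | X2 | 5 | D | 5 | 5 | LA
After GROUP BY (3 rows):
books.price | sum_amt
40 | 6
5 | 6
7 | 4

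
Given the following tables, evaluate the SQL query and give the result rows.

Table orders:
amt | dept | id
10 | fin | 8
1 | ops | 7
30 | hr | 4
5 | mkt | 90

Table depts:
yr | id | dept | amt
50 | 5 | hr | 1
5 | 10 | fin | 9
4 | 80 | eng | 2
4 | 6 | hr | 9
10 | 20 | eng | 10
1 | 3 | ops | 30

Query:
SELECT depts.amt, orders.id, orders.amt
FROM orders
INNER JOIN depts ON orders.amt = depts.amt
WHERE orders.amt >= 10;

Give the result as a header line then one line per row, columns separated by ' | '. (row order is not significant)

After JOIN depts (3 rows):
orders.amt | orders.dept | orders.id | depts.yr | depts.id | depts.dept | depts.amt
10 | fin | 8 | 10 | 20 | eng | 10
1 | ops | 7 | 50 | 5 | hr | 1
30 | hr | 4 | 1 | 3 | ops | 30
After WHERE (2 rows):
orders.amt | orders.dept | orders.id | depts.yr | depts.id | depts.dept | depts.amt
10 | fin | 8 | 10 | 20 | eng | 10
30 | hr | 4 | 1 | 3 | ops | 30
After SELECT (2 rows):
depts.amt | orders.id | orders.amt
10 | 8 | 10
30 | 4 | 30

== RESULT ==
depts.amt | orders.id | orders.amt
10 | 8 | 10
30 | 4 | 30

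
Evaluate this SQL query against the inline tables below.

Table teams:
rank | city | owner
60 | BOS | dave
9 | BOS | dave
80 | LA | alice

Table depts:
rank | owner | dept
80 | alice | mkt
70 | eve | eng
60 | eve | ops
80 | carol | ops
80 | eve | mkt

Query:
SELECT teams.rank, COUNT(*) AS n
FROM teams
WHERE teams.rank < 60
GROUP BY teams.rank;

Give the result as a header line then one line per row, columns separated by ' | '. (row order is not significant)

After WHERE (1 rows):
teams.rank | teams.city | teams.owner
9 | BOS | dave
After GROUP BY (1 rows):
teams.rank | n
9 | 1

== RESULT ==
teams.rank | n
9 | 1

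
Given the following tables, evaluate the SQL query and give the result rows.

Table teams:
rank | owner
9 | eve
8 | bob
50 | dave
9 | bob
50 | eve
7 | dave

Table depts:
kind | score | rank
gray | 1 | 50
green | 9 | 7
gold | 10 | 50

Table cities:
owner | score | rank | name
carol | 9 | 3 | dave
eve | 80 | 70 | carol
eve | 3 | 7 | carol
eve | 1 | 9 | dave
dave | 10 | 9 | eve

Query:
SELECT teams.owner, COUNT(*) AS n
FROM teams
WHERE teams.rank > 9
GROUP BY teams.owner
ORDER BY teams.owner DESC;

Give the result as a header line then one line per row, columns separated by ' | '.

After WHERE (2 rows):
teams.rank | teams.owner
50 | dave
50 | eve
After GROUP BY (2 rows):
teams.owner | n
dave | 1
eve | 1
After ORDER BY (2 rows):
teams.owner | n
eve | 1
dave | 1

== RESULT ==
teams.owner | n
eve | 1
dave | 1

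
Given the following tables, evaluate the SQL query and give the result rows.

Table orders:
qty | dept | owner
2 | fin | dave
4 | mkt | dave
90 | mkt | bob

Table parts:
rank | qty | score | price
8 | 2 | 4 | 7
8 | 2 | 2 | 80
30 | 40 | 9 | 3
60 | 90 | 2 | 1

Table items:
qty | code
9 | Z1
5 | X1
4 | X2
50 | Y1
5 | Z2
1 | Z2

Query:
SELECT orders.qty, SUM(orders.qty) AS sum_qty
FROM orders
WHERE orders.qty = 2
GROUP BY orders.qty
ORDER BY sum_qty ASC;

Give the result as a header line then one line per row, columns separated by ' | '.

After WHERE (1 rows):
orders.qty | orders.dept | orders.owner
2 | fin | dave
After GROUP BY (1 rows):
orders.qty | sum_qty
2 | 2
After ORDER BY (1 rows):
orders.qty | sum_qty
2 | 2

== RESULT ==
orders.qty | sum_qty
2 | 2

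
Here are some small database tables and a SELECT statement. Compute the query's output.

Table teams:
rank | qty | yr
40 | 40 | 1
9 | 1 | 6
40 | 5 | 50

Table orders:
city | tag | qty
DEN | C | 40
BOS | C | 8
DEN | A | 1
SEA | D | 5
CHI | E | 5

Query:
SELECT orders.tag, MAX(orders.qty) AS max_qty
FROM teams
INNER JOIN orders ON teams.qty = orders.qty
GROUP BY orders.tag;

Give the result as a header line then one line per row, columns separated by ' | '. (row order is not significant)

After JOIN orders (4 rows):
teams.rank | teams.qty | teams.yr | orders.city | orders.tag | orders.qty
40 | 40 | 1 | DEN | C | 40
9 | 1 | 6 | DEN | A | 1
40 | 5 | 50 | SEA | D | 5
40 | 5 | 50 | CHI | E | 5
After GROUP BY (4 rows):
orders.tag | max_qty
C | 40
A | 1
D | 5
E | 5

== RESULT ==
orders.tag | max_qty
C | 40
A | 1
D | 5
E | 5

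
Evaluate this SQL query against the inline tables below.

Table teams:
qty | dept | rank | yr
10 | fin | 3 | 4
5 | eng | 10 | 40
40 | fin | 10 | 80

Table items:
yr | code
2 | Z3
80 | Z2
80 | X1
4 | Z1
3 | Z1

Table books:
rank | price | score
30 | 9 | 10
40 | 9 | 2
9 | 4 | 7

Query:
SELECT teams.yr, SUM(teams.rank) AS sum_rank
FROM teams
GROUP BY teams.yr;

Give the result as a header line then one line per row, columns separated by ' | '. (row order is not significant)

== RESULT ==
teams.yr | sum_rank
4 | 3
40 | 10
80 | 10

Derivation:
After GROUP BY (3 rows):
teams.yr | sum_rank
4 | 3
40 | 10
80 | 10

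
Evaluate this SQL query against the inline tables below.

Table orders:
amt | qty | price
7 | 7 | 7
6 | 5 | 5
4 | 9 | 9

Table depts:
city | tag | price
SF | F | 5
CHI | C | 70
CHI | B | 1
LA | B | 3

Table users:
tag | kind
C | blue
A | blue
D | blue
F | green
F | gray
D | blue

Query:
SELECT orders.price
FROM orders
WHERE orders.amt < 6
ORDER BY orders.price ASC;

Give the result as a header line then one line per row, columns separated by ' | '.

== RESULT ==
orders.price
9

Derivation:
After WHERE (1 rows):
orders.amt | orders.qty | orders.price
4 | 9 | 9
After SELECT (1 rows):
orders.price
9
After ORDER BY (1 rows):
orders.price
9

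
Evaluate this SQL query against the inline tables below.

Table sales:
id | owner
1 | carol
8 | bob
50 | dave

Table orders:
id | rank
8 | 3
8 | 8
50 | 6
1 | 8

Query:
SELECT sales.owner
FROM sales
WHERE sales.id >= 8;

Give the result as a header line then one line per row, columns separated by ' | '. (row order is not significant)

== RESULT ==
sales.owner
bob
dave

Derivation:
After WHERE (2 rows):
sales.id | sales.owner
8 | bob
50 | dave
After SELECT (2 rows):
sales.owner
bob
dave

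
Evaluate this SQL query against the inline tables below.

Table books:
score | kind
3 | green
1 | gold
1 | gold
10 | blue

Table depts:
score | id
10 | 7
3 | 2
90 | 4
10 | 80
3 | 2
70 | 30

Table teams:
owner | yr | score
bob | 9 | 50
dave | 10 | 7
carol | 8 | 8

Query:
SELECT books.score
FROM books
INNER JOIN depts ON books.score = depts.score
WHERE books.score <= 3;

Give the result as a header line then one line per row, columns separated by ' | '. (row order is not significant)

== RESULT ==
books.score
3
3

Derivation:
After JOIN depts (4 rows):
books.score | books.kind | depts.score | depts.id
3 | green | 3 | 2
3 | green | 3 | 2
10 | blue | 10 | 7
10 | blue | 10 | 80
After WHERE (2 rows):
books.score | books.kind | depts.score | depts.id
3 | green | 3 | 2
3 | green | 3 | 2
After SELECT (2 rows):
books.score
3
3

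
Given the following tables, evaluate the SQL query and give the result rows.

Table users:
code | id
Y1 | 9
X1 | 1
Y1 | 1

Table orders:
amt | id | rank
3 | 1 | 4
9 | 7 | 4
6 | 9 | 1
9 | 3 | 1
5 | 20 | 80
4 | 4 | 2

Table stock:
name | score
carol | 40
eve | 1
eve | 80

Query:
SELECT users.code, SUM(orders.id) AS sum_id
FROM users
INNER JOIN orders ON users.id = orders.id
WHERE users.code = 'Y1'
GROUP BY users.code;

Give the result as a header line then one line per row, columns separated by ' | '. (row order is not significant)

== RESULT ==
users.code | sum_id
Y1 | 10

Derivation:
After JOIN orders (3 rows):
users.code | users.id | orders.amt | orders.id | orders.rank
Y1 | 9 | 6 | 9 | 1
X1 | 1 | 3 | 1 | 4
Y1 | 1 | 3 | 1 | 4
After WHERE (2 rows):
users.code | users.id | orders.amt | orders.id | orders.rank
Y1 | 9 | 6 | 9 | 1
Y1 | 1 | 3 | 1 | 4
After GROUP BY (1 rows):
users.code | sum_id
Y1 | 10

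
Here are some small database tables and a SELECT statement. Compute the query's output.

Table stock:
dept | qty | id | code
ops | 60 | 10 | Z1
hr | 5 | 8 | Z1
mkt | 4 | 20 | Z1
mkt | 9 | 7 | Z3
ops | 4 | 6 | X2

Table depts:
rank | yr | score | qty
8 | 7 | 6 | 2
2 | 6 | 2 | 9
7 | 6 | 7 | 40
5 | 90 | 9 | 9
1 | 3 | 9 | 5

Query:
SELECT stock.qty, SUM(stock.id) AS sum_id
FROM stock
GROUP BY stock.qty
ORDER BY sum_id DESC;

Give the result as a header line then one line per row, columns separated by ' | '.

== RESULT ==
stock.qty | sum_id
4 | 26
60 | 10
5 | 8
9 | 7

Derivation:
After GROUP BY (4 rows):
stock.qty | sum_id
60 | 10
5 | 8
4 | 26
9 | 7
After ORDER BY (4 rows):
stock.qty | sum_id
4 | 26
60 | 10
5 | 8
9 | 7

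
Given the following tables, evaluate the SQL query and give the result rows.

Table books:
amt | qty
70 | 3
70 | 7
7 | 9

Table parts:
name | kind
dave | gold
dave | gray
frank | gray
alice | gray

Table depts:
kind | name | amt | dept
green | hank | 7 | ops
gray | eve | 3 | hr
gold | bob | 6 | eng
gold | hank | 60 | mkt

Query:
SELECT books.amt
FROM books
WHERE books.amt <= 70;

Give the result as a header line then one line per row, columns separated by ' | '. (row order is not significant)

== RESULT ==
books.amt
70
70
7

Derivation:
After WHERE (3 rows):
books.amt | books.qty
70 | 3
70 | 7
7 | 9
After SELECT (3 rows):
books.amt
70
70
7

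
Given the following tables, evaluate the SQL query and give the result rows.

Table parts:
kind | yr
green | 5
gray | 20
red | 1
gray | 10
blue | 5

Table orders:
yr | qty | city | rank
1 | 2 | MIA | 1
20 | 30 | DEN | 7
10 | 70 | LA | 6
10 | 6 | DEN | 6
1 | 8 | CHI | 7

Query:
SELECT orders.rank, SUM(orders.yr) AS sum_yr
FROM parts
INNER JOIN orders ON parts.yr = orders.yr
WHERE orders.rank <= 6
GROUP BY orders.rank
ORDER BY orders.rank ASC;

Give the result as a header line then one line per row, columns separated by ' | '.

== RESULT ==
orders.rank | sum_yr
1 | 1
6 | 20

Derivation:
After JOIN orders (5 rows):
parts.kind | parts.yr | orders.yr | orders.qty | orders.city | orders.rank
gray | 20 | 20 | 30 | DEN | 7
red | 1 | 1 | 2 | MIA | 1
red | 1 | 1 | 8 | CHI | 7
gray | 10 | 10 | 70 | LA | 6
gray | 10 | 10 | 6 | DEN | 6
After WHERE (3 rows):
parts.kind | parts.yr | orders.yr | orders.qty | orders.city | orders.rank
red | 1 | 1 | 2 | MIA | 1
gray | 10 | 10 | 70 | LA | 6
gray | 10 | 10 | 6 | DEN | 6
After GROUP BY (2 rows):
orders.rank | sum_yr
1 | 1
6 | 20
After ORDER BY (2 rows):
orders.rank | sum_yr
1 | 1
6 | 20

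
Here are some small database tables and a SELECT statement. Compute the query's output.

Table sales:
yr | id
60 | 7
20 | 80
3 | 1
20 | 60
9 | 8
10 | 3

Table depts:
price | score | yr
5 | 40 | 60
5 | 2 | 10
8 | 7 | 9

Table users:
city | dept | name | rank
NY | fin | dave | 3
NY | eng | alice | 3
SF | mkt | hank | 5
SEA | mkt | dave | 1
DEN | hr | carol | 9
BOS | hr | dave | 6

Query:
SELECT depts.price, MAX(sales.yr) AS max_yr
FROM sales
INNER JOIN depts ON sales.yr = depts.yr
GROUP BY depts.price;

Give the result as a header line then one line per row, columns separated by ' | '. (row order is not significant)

After JOIN depts (3 rows):
sales.yr | sales.id | depts.price | depts.score | depts.yr
60 | 7 | 5 | 40 | 60
9 | 8 | 8 | 7 | 9
10 | 3 | 5 | 2 | 10
After GROUP BY (2 rows):
depts.price | max_yr
5 | 60
8 | 9

== RESULT ==
depts.price | max_yr
5 | 60
8 | 9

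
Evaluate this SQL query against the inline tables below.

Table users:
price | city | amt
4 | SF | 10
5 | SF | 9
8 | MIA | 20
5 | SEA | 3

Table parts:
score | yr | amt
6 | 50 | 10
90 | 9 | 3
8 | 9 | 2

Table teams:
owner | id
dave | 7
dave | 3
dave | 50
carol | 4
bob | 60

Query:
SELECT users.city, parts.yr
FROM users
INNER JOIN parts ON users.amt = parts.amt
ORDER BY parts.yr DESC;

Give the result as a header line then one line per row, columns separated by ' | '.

== RESULT ==
users.city | parts.yr
SF | 50
SEA | 9

Derivation:
After JOIN parts (2 rows):
users.price | users.city | users.amt | parts.score | parts.yr | parts.amt
4 | SF | 10 | 6 | 50 | 10
5 | SEA | 3 | 90 | 9 | 3
After SELECT (2 rows):
users.city | parts.yr
SF | 50
SEA | 9
After ORDER BY (2 rows):
users.city | parts.yr
SF | 50
SEA | 9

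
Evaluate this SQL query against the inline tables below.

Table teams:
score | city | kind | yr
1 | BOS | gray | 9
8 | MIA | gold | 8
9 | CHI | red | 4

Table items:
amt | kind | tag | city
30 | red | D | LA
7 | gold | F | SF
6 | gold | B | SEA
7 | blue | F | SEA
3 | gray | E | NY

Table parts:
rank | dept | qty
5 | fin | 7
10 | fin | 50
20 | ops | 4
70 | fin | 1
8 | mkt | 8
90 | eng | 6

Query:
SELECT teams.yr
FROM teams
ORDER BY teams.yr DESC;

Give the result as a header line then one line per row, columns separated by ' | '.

== RESULT ==
teams.yr
9
8
4

Derivation:
After SELECT (3 rows):
teams.yr
9
8
4
After ORDER BY (3 rows):
teams.yr
9
8
4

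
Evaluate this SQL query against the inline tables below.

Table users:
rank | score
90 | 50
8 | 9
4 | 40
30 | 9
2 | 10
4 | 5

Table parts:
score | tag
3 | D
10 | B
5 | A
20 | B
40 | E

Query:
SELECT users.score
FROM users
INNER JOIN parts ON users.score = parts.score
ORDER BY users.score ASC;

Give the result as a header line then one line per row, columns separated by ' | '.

== RESULT ==
users.score
5
10
40

Derivation:
After JOIN parts (3 rows):
users.rank | users.score | parts.score | parts.tag
4 | 40 | 40 | E
2 | 10 | 10 | B
4 | 5 | 5 | A
After SELECT (3 rows):
users.score
40
10
5
After ORDER BY (3 rows):
users.score
5
10
40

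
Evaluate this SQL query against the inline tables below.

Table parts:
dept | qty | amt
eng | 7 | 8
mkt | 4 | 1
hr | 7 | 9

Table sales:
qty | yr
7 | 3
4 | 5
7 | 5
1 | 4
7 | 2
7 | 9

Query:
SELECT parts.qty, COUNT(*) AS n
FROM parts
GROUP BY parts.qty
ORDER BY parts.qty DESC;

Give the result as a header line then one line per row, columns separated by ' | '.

After GROUP BY (2 rows):
parts.qty | n
7 | 2
4 | 1
After ORDER BY (2 rows):
parts.qty | n
7 | 2
4 | 1

== RESULT ==
parts.qty | n
7 | 2
4 | 1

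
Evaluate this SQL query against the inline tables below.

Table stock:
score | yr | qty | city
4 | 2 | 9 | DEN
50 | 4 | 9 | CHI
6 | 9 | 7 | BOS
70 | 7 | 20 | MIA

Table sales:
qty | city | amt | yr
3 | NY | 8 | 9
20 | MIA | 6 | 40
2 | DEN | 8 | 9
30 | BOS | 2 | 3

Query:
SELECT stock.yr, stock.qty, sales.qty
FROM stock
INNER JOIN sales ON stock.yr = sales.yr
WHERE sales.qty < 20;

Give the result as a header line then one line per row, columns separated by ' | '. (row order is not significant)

== RESULT ==
stock.yr | stock.qty | sales.qty
9 | 7 | 3
9 | 7 | 2

Derivation:
After JOIN sales (2 rows):
stock.score | stock.yr | stock.qty | stock.city | sales.qty | sales.city | sales.amt | sales.yr
6 | 9 | 7 | BOS | 3 | NY | 8 | 9
6 | 9 | 7 | BOS | 2 | DEN | 8 | 9
After WHERE (2 rows):
stock.score | stock.yr | stock.qty | stock.city | sales.qty | sales.city | sales.amt | sales.yr
6 | 9 | 7 | BOS | 3 | NY | 8 | 9
6 | 9 | 7 | BOS | 2 | DEN | 8 | 9
After SELECT (2 rows):
stock.yr | stock.qty | sales.qty
9 | 7 | 3
9 | 7 | 2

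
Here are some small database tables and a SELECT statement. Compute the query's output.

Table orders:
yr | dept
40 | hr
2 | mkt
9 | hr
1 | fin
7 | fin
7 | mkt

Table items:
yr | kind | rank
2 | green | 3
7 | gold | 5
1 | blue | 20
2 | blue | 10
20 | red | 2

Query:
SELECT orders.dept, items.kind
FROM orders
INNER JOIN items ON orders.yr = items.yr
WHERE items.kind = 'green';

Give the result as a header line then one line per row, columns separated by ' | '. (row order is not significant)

After JOIN items (5 rows):
orders.yr | orders.dept | items.yr | items.kind | items.rank
2 | mkt | 2 | green | 3
2 | mkt | 2 | blue | 10
1 | fin | 1 | blue | 20
7 | fin | 7 | gold | 5
7 | mkt | 7 | gold | 5
After WHERE (1 rows):
orders.yr | orders.dept | items.yr | items.kind | items.rank
2 | mkt | 2 | green | 3
After SELECT (1 rows):
orders.dept | items.kind
mkt | green

== RESULT ==
orders.dept | items.kind
mkt | green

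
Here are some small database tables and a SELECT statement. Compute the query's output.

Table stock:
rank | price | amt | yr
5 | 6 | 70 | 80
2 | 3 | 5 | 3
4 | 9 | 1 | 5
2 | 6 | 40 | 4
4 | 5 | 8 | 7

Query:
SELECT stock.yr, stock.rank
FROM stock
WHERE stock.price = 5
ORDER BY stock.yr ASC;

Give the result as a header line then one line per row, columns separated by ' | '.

== RESULT ==
stock.yr | stock.rank
7 | 4

Derivation:
After WHERE (1 rows):
stock.rank | stock.price | stock.amt | stock.yr
4 | 5 | 8 | 7
After SELECT (1 rows):
stock.yr | stock.rank
7 | 4
After ORDER BY (1 rows):
stock.yr | stock.rank
7 | 4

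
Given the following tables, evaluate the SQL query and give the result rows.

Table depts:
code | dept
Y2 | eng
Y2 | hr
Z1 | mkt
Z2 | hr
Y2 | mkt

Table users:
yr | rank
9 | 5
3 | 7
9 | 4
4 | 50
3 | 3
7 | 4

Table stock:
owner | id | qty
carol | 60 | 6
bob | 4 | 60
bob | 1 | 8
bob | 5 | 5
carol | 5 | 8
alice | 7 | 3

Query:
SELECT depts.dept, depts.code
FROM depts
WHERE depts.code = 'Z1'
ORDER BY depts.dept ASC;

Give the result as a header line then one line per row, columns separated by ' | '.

After WHERE (1 rows):
depts.code | depts.dept
Z1 | mkt
After SELECT (1 rows):
depts.dept | depts.code
mkt | Z1
After ORDER BY (1 rows):
depts.dept | depts.code
mkt | Z1

== RESULT ==
depts.dept | depts.code
mkt | Z1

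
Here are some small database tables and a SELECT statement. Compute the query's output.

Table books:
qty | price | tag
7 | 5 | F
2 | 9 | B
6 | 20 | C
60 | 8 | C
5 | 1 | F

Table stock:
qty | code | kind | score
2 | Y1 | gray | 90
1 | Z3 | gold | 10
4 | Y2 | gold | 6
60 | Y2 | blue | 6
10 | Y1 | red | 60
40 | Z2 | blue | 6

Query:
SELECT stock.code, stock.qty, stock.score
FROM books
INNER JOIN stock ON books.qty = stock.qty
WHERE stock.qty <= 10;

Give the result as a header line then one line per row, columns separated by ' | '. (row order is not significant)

== RESULT ==
stock.code | stock.qty | stock.score
Y1 | 2 | 90

Derivation:
After JOIN stock (2 rows):
books.qty | books.price | books.tag | stock.qty | stock.code | stock.kind | stock.score
2 | 9 | B | 2 | Y1 | gray | 90
60 | 8 | C | 60 | Y2 | blue | 6
After WHERE (1 rows):
books.qty | books.price | books.tag | stock.qty | stock.code | stock.kind | stock.score
2 | 9 | B | 2 | Y1 | gray | 90
After SELECT (1 rows):
stock.code | stock.qty | stock.score
Y1 | 2 | 90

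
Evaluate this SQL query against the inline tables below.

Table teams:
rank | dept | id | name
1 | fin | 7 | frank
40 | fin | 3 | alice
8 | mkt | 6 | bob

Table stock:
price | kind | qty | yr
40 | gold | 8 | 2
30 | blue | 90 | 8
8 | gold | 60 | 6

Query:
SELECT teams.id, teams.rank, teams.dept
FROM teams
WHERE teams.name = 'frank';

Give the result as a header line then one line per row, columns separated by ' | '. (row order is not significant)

== RESULT ==
teams.id | teams.rank | teams.dept
7 | 1 | fin

Derivation:
After WHERE (1 rows):
teams.rank | teams.dept | teams.id | teams.name
1 | fin | 7 | frank
After SELECT (1 rows):
teams.id | teams.rank | teams.dept
7 | 1 | fin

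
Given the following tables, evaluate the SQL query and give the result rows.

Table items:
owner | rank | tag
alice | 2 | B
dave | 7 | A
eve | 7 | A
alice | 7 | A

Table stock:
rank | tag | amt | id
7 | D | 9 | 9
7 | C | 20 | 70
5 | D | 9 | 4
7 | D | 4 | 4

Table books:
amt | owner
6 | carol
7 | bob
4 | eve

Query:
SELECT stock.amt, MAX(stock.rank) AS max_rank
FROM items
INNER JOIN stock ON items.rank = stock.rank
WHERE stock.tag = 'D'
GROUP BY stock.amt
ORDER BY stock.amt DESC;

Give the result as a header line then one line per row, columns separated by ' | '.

== RESULT ==
stock.amt | max_rank
9 | 7
4 | 7

Derivation:
After JOIN stock (9 rows):
items.owner | items.rank | items.tag | stock.rank | stock.tag | stock.amt | stock.id
dave | 7 | A | 7 | D | 9 | 9
dave | 7 | A | 7 | C | 20 | 70
dave | 7 | A | 7 | D | 4 | 4
eve | 7 | A | 7 | D | 9 | 9
eve | 7 | A | 7 | C | 20 | 70
eve | 7 | A | 7 | D | 4 | 4
alice | 7 | A | 7 | D | 9 | 9
alice | 7 | A | 7 | C | 20 | 70
alice | 7 | A | 7 | D | 4 | 4
After WHERE (6 rows):
items.owner | items.rank | items.tag | stock.rank | stock.tag | stock.amt | stock.id
dave | 7 | A | 7 | D | 9 | 9
dave | 7 | A | 7 | D | 4 | 4
eve | 7 | A | 7 | D | 9 | 9
eve | 7 | A | 7 | D | 4 | 4
alice | 7 | A | 7 | D | 9 | 9
alice | 7 | A | 7 | D | 4 | 4
After GROUP BY (2 rows):
stock.amt | max_rank
9 | 7
4 | 7
After ORDER BY (2 rows):
stock.amt | max_rank
9 | 7
4 | 7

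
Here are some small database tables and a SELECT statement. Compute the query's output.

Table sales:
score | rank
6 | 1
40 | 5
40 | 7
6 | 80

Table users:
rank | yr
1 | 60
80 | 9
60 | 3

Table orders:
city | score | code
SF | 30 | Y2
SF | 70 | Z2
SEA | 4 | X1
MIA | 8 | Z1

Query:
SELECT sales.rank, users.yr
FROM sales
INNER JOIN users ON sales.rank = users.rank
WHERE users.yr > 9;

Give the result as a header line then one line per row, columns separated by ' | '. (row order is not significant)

== RESULT ==
sales.rank | users.yr
1 | 60

Derivation:
After JOIN users (2 rows):
sales.score | sales.rank | users.rank | users.yr
6 | 1 | 1 | 60
6 | 80 | 80 | 9
After WHERE (1 rows):
sales.score | sales.rank | users.rank | users.yr
6 | 1 | 1 | 60
After SELECT (1 rows):
sales.rank | users.yr
1 | 60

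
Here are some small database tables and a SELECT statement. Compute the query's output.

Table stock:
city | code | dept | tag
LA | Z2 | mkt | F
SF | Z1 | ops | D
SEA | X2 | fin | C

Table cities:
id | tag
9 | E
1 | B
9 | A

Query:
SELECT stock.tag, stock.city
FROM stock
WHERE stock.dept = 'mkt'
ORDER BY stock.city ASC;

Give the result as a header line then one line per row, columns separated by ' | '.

== RESULT ==
stock.tag | stock.city
F | LA

Derivation:
After WHERE (1 rows):
stock.city | stock.code | stock.dept | stock.tag
LA | Z2 | mkt | F
After SELECT (1 rows):
stock.tag | stock.city
F | LA
After ORDER BY (1 rows):
stock.tag | stock.city
F | LA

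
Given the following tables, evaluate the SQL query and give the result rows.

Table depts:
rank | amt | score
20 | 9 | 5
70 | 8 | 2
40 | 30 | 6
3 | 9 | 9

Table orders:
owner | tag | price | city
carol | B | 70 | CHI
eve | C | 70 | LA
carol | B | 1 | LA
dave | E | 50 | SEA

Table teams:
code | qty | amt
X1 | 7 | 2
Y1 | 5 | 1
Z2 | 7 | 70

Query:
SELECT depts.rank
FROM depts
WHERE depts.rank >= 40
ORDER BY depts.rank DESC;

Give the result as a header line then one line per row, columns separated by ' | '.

== RESULT ==
depts.rank
70
40

Derivation:
After WHERE (2 rows):
depts.rank | depts.amt | depts.score
70 | 8 | 2
40 | 30 | 6
After SELECT (2 rows):
depts.rank
70
40
After ORDER BY (2 rows):
depts.rank
70
40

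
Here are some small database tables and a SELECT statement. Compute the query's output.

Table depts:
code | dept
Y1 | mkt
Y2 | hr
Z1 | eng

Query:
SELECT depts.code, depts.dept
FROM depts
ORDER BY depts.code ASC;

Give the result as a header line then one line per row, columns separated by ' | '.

== RESULT ==
depts.code | depts.dept
Y1 | mkt
Y2 | hr
Z1 | eng

Derivation:
After SELECT (3 rows):
depts.code | depts.dept
Y1 | mkt
Y2 | hr
Z1 | eng
After ORDER BY (3 rows):
depts.code | depts.dept
Y1 | mkt
Y2 | hr
Z1 | eng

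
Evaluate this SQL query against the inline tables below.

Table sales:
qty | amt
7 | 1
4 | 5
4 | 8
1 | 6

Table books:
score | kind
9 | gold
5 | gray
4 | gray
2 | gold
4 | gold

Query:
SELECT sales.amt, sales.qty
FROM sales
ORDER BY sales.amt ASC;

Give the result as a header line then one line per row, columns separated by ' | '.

After SELECT (4 rows):
sales.amt | sales.qty
1 | 7
5 | 4
8 | 4
6 | 1
After ORDER BY (4 rows):
sales.amt | sales.qty
1 | 7
5 | 4
6 | 1
8 | 4

== RESULT ==
sales.amt | sales.qty
1 | 7
5 | 4
6 | 1
8 | 4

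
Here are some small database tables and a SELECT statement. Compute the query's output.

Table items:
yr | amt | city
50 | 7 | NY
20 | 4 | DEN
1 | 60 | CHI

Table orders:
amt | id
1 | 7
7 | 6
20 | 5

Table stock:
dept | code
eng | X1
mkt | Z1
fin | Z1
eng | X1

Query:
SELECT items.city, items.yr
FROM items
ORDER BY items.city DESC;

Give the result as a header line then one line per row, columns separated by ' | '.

After SELECT (3 rows):
items.city | items.yr
NY | 50
DEN | 20
CHI | 1
After ORDER BY (3 rows):
items.city | items.yr
NY | 50
DEN | 20
CHI | 1

== RESULT ==
items.city | items.yr
NY | 50
DEN | 20
CHI | 1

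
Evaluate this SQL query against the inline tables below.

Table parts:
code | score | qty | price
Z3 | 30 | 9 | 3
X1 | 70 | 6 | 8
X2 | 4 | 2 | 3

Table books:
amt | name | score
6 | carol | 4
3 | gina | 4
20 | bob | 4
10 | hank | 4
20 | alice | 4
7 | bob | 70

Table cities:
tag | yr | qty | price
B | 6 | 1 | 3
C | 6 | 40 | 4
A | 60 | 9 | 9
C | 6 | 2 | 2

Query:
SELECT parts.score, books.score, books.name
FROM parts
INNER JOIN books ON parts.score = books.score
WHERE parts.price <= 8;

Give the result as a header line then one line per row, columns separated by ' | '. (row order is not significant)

After JOIN books (6 rows):
parts.code | parts.score | parts.qty | parts.price | books.amt | books.name | books.score
X1 | 70 | 6 | 8 | 7 | bob | 70
X2 | 4 | 2 | 3 | 6 | carol | 4
X2 | 4 | 2 | 3 | 3 | gina | 4
X2 | 4 | 2 | 3 | 20 | bob | 4
X2 | 4 | 2 | 3 | 10 | hank | 4
X2 | 4 | 2 | 3 | 20 | alice | 4
After WHERE (6 rows):
parts.code | parts.score | parts.qty | parts.price | books.amt | books.name | books.score
X1 | 70 | 6 | 8 | 7 | bob | 70
X2 | 4 | 2 | 3 | 6 | carol | 4
X2 | 4 | 2 | 3 | 3 | gina | 4
X2 | 4 | 2 | 3 | 20 | bob | 4
X2 | 4 | 2 | 3 | 10 | hank | 4
X2 | 4 | 2 | 3 | 20 | alice | 4
After SELECT (6 rows):
parts.score | books.score | books.name
70 | 70 | bob
4 | 4 | carol
4 | 4 | gina
4 | 4 | bob
4 | 4 | hank
4 | 4 | alice

== RESULT ==
parts.score | books.score | books.name
70 | 70 | bob
4 | 4 | carol
4 | 4 | gina
4 | 4 | bob
4 | 4 | hank
4 | 4 | alice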